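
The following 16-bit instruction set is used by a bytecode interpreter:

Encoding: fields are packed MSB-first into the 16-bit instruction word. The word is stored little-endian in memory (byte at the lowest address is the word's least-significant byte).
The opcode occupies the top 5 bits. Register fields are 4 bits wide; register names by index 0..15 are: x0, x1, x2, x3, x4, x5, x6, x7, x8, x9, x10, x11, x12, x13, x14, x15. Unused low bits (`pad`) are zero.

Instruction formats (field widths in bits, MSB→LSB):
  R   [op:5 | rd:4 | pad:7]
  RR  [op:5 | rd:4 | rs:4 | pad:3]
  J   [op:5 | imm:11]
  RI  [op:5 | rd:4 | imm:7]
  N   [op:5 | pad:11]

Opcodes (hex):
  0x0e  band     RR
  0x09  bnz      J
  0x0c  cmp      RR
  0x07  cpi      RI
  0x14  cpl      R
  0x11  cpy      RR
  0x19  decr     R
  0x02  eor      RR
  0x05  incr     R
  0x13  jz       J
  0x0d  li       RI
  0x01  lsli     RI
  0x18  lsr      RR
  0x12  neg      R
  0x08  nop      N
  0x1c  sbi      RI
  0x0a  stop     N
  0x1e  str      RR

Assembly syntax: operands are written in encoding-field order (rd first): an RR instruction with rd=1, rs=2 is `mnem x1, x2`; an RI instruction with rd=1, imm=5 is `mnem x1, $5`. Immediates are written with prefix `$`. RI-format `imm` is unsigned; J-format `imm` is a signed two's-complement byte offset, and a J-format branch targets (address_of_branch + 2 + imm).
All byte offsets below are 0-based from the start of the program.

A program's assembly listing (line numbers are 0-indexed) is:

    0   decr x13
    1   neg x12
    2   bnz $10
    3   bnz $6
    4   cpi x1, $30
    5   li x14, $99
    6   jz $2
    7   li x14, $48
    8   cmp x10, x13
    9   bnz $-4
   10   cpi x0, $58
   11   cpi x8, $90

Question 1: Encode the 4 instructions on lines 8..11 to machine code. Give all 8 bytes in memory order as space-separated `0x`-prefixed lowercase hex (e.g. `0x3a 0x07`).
8. cmp fields op=0xc:5|rd=10:4|rs=13:4|pad=0:3 → word 6568h → 68 65
9. bnz fields op=0x9:5|imm=-4:11 → word 4ffch → fc 4f
10. cpi fields op=0x7:5|rd=0:4|imm=58:7 → word 383ah → 3a 38
11. cpi fields op=0x7:5|rd=8:4|imm=90:7 → word 3c5ah → 5a 3c

0x68 0x65 0xfc 0x4f 0x3a 0x38 0x5a 0x3c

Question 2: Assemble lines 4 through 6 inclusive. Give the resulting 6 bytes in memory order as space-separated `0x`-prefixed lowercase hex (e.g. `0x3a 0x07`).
0x9e 0x38 0x63 0x6f 0x02 0x98

4. cpi fields op=0x7:5|rd=1:4|imm=30:7 → word 389eh → 9e 38
5. li fields op=0xd:5|rd=14:4|imm=99:7 → word 6f63h → 63 6f
6. jz fields op=0x13:5|imm=2:11 → word 9802h → 02 98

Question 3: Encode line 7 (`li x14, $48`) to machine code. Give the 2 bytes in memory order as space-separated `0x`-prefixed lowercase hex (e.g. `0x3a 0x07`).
line 7 (li): pack op=0xd:5|rd=14:4|imm=48:7 = 0x6f30; little→ 30 6f

0x30 0x6f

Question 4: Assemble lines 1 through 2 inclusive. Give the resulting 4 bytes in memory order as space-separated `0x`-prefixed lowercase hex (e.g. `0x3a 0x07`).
0x00 0x96 0x0a 0x48

1. neg fields op=0x12:5|rd=12:4|pad=0:7 → word 9600h → 00 96
2. bnz fields op=0x9:5|imm=10:11 → word 480ah → 0a 48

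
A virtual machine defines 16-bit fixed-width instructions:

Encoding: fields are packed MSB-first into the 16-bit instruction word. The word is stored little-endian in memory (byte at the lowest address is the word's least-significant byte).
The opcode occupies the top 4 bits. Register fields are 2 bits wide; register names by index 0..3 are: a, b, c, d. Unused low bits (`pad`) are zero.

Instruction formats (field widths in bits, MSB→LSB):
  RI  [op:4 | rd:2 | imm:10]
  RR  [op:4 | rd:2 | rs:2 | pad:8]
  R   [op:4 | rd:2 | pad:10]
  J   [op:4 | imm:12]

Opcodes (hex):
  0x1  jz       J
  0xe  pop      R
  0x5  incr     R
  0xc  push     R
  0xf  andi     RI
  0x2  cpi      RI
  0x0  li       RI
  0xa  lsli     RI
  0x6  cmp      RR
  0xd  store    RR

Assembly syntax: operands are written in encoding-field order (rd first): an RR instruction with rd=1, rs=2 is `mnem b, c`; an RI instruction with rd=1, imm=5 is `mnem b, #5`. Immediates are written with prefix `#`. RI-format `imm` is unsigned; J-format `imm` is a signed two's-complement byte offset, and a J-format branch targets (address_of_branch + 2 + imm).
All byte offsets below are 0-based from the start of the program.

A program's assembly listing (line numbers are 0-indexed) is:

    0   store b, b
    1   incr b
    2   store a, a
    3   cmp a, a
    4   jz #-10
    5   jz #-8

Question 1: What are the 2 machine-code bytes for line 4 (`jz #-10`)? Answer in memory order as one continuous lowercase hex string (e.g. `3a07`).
f61f

4. jz fields op=0x1:4|imm=-10:12 → word 1ff6h → f6 1f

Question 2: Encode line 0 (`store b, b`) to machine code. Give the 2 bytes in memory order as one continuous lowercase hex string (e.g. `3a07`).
00d5

L0: store op=0xd:4|rd=1:2|rs=1:2|pad=0:8 ⇒ 0xd500 ⇒ little 00 d5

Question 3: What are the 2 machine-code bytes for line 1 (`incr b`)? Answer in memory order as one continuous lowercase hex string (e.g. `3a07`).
L1: incr op=0x5:4|rd=1:2|pad=0:10 ⇒ 0x5400 ⇒ little 00 54

0054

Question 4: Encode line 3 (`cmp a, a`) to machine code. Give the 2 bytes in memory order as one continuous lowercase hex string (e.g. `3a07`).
0060

line 3 (cmp): pack op=0x6:4|rd=0:2|rs=0:2|pad=0:8 = 0x6000; little→ 00 60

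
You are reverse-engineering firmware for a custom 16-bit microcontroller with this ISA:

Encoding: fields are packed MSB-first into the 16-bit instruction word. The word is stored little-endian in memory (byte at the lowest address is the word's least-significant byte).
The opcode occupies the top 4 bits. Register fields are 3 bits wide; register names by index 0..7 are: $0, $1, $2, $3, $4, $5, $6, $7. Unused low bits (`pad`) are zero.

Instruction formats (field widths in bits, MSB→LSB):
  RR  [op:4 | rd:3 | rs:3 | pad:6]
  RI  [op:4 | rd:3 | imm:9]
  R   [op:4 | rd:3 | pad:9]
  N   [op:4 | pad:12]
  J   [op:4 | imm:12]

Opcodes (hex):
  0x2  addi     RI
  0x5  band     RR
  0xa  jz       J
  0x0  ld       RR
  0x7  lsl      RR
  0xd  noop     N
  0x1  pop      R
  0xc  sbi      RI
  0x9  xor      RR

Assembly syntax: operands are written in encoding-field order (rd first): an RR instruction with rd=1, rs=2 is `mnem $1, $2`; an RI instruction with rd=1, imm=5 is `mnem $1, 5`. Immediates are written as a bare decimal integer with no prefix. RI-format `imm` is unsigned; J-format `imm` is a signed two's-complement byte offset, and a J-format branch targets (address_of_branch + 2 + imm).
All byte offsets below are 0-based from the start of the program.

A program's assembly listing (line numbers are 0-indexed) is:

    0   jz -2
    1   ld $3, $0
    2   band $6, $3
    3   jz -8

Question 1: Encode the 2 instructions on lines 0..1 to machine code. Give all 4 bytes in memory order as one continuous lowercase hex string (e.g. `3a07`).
line 0 (jz): pack op=0xa:4|imm=-2:12 = 0xaffe; little→ fe af
line 1 (ld): pack op=0x0:4|rd=3:3|rs=0:3|pad=0:6 = 0x0600; little→ 00 06

feaf0006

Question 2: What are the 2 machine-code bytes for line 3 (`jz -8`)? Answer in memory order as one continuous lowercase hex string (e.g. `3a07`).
f8af

L3: jz op=0xa:4|imm=-8:12 ⇒ 0xaff8 ⇒ little f8 af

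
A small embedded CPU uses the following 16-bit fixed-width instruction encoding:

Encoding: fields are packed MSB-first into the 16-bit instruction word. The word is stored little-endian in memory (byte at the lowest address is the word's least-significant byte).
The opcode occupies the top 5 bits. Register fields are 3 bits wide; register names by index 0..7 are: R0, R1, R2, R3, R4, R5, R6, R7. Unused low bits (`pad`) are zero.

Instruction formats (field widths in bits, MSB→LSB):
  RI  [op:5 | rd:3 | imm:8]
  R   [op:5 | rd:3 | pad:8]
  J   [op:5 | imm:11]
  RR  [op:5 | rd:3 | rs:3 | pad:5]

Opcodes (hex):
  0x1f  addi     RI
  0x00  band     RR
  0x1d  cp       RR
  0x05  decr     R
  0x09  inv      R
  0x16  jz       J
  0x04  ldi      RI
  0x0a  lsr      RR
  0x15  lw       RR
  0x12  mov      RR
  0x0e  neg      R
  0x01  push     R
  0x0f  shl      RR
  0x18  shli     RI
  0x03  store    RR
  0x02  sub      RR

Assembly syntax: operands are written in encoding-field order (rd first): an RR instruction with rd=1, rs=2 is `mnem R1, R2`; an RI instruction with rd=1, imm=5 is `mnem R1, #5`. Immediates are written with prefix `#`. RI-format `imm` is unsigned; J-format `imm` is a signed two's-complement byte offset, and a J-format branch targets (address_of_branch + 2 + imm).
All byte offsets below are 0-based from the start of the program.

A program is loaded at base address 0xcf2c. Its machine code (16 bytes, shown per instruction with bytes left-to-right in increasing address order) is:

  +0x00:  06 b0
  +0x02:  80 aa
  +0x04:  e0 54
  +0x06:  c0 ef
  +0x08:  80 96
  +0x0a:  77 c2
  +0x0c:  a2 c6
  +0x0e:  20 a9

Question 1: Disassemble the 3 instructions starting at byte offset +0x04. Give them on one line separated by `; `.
lsr R4, R7; cp R7, R6; mov R6, R4

+0x04: e0 54 ⇒ word 0x54e0 (little)
  top 5b → 0xa → lsr [RR]
  rd: (w>>8)&0x7=0x4 → R4
  rs: (w>>5)&0x7=0x7 → R7
+0x06: c0 ef ⇒ word 0xefc0 (little)
  top 5b → 0x1d → cp [RR]
  rd: (w>>8)&0x7=0x7 → R7
  rs: (w>>5)&0x7=0x6 → R6
+0x08: 80 96 ⇒ word 0x9680 (little)
  top 5b → 0x12 → mov [RR]
  rd: (w>>8)&0x7=0x6 → R6
  rs: (w>>5)&0x7=0x4 → R4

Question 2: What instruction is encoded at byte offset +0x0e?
off 0x0e: read 20 a9 as little → 0xa920
  top 5b → 0x15 → lw [RR]
  rd@[10:8]=0x1 ⇒ R1
  rs@[7:5]=0x1 ⇒ R1

lw R1, R1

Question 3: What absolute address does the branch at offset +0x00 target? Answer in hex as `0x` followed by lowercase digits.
0xcf34

off 0x00: read 06 b0 as little → 0xb006
  top 5b → 0x16 → jz [J]
  [10:0] imm=6 = #6
  target = base 0xcf2c + off 0x00 + 2 + imm 6 = 0xcf34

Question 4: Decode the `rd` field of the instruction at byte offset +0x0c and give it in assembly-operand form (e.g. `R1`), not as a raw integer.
R6

@+0c  little-endian(a2 c6) = 0xc6a2
  op=0xc6a2>>11=0x18 ⇒ shli (RI)
  [10:8] rd=6 = R6
  [7:0] imm=162 = #162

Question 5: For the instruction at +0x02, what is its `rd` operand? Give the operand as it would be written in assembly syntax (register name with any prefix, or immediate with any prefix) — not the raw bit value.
R2

@+02  little-endian(80 aa) = 0xaa80
  top 5b → 0x15 → lw [RR]
  rd@[10:8]=0x2 ⇒ R2
  rs@[7:5]=0x4 ⇒ R4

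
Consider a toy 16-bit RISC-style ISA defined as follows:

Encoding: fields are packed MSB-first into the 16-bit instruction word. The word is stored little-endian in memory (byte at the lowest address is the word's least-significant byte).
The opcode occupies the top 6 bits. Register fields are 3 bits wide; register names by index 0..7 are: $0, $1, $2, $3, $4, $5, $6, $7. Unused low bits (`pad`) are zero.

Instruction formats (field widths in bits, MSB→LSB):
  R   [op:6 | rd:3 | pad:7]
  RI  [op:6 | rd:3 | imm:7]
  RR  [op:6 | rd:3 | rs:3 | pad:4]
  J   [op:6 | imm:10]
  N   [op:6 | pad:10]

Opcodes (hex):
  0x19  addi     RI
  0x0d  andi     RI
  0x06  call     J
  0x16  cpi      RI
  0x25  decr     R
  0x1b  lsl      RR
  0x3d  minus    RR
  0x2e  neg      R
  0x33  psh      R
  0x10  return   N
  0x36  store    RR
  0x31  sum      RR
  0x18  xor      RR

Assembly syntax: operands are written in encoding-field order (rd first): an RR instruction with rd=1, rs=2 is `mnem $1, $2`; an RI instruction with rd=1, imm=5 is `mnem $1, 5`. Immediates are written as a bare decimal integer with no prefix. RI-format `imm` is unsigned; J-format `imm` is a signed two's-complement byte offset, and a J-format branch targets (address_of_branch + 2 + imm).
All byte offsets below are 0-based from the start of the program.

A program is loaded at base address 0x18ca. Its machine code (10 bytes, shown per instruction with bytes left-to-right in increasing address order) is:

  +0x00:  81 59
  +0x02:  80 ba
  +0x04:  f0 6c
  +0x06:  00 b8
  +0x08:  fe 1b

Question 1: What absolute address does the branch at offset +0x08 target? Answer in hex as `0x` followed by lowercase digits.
@+08  little-endian(fe 1b) = 0x1bfe
  op=0x1bfe>>10=0x6 ⇒ call (J)
  [9:0] imm=1022 (s10→-2) = -2
  target = base 0x18ca + off 0x08 + 2 + imm -2 = 0x18d2

0x18d2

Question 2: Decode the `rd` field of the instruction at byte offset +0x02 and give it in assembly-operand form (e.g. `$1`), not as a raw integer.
$5

off 0x02: read 80 ba as little → 0xba80
  opcode bits[15:10]=0x2e: neg/R
  rd@[9:7]=0x5 ⇒ $5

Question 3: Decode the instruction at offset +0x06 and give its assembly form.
neg $0

@+06  little-endian(00 b8) = 0xb800
  top 6b → 0x2e → neg [R]
  rd: (w>>7)&0x7=0x0 → $0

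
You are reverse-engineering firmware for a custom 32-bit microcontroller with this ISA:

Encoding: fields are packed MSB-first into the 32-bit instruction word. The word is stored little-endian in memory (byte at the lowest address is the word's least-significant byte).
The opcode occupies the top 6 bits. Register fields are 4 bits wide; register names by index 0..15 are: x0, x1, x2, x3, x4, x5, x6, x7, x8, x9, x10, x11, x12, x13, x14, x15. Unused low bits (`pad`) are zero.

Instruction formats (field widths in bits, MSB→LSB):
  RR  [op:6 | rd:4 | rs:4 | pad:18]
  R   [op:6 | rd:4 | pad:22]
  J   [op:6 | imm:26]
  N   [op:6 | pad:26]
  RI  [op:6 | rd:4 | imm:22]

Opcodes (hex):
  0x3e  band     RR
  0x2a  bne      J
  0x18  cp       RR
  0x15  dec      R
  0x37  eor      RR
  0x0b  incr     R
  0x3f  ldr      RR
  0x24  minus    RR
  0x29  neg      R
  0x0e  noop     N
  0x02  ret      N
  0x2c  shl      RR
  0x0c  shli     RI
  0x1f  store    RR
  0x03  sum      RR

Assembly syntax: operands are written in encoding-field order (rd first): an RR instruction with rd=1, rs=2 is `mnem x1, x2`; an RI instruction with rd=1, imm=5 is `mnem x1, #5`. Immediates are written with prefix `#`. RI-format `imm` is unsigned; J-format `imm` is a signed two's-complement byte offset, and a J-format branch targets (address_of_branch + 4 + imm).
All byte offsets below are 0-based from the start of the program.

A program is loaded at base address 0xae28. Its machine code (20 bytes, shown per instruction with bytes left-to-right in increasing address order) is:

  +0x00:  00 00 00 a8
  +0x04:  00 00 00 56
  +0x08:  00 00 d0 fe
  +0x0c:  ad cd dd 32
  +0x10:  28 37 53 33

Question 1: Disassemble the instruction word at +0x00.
bne #0

@+00  little-endian(00 00 00 a8) = 0xa8000000
  opcode bits[31:26]=0x2a: bne/J
  imm@[25:0]=0x0 ⇒ #0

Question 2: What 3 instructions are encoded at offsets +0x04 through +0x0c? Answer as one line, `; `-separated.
dec x8; ldr x11, x4; shli x11, #1953197

@+04  little-endian(00 00 00 56) = 0x56000000
  top 6b → 0x15 → dec [R]
  rd: (w>>22)&0xf=0x8 → x8
@+08  little-endian(00 00 d0 fe) = 0xfed00000
  top 6b → 0x3f → ldr [RR]
  rd: (w>>22)&0xf=0xb → x11
  rs: (w>>18)&0xf=0x4 → x4
@+0c  little-endian(ad cd dd 32) = 0x32ddcdad
  top 6b → 0xc → shli [RI]
  rd: (w>>22)&0xf=0xb → x11
  imm: (w>>0)&0x3fffff=0x1dcdad → #1953197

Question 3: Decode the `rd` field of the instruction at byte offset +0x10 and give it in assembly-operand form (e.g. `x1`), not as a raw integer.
x13

@+10  little-endian(28 37 53 33) = 0x33533728
  opcode bits[31:26]=0xc: shli/RI
  rd: (w>>22)&0xf=0xd → x13
  imm: (w>>0)&0x3fffff=0x133728 → #1259304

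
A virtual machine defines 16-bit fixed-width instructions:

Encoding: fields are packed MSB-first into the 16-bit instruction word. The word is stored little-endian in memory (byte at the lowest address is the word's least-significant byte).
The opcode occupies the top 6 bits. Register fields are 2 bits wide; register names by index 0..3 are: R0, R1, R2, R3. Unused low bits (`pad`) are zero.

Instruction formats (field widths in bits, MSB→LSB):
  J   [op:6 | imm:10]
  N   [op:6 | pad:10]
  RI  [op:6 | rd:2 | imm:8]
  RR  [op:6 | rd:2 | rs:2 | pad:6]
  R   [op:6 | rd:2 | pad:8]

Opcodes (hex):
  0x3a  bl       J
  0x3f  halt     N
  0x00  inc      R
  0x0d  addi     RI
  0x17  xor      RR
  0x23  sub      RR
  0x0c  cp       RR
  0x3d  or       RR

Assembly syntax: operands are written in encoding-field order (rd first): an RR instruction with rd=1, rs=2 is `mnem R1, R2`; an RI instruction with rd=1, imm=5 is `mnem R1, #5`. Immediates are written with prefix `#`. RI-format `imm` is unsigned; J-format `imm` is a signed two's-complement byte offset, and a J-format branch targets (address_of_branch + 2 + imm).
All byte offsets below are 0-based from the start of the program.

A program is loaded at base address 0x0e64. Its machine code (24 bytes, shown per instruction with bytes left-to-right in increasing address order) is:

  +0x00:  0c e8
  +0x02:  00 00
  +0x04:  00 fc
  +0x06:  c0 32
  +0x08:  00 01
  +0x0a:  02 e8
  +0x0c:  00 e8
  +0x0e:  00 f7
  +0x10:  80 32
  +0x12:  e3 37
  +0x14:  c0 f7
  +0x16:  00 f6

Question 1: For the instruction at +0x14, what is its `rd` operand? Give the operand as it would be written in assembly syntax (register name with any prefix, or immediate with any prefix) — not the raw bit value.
[14] c0 f7 → 0xf7c0
  op=0xf7c0>>10=0x3d ⇒ or (RR)
  [9:8] rd=3 = R3
  [7:6] rs=3 = R3

R3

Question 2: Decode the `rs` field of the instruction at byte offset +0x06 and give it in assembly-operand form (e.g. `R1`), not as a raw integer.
@+06  little-endian(c0 32) = 0x32c0
  op=0x32c0>>10=0xc ⇒ cp (RR)
  [9:8] rd=2 = R2
  [7:6] rs=3 = R3

R3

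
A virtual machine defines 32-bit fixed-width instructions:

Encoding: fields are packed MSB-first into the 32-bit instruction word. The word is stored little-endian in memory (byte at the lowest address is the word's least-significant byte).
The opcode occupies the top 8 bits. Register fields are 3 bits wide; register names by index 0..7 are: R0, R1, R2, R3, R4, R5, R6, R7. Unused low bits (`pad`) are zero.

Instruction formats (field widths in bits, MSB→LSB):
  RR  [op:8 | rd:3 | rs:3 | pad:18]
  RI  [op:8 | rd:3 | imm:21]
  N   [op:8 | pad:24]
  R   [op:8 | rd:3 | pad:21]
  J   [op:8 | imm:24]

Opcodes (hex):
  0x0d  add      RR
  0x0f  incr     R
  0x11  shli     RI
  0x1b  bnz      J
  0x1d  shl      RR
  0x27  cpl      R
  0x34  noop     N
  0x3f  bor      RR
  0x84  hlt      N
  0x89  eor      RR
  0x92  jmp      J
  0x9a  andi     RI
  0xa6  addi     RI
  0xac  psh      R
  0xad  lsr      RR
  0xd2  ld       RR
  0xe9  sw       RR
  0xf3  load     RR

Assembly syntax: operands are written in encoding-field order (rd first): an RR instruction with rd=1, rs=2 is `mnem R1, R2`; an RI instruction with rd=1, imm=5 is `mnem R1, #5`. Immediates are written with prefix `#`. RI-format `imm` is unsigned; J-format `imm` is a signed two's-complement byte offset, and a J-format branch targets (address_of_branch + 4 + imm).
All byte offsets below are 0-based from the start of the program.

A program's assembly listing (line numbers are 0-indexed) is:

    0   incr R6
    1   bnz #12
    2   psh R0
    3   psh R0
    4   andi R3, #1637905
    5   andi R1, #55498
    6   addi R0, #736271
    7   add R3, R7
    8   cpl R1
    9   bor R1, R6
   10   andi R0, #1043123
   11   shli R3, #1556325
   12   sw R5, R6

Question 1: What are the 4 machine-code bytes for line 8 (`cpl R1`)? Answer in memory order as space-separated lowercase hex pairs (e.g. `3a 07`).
00 00 20 27

8. cpl fields op=0x27:8|rd=1:3|pad=0:21 → word 27200000h → 00 00 20 27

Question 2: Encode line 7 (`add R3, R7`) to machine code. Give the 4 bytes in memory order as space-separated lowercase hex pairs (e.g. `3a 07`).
00 00 7c 0d

7. add fields op=0xd:8|rd=3:3|rs=7:3|pad=0:18 → word 0d7c0000h → 00 00 7c 0d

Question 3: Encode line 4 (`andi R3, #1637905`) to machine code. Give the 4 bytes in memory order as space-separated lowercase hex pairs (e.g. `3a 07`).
11 fe 78 9a

line 4 (andi): pack op=0x9a:8|rd=3:3|imm=1637905:21 = 0x9a78fe11; little→ 11 fe 78 9a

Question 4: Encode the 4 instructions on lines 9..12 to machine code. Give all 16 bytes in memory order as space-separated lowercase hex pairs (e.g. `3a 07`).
00 00 38 3f b3 ea 0f 9a 65 bf 77 11 00 00 b8 e9

9. bor fields op=0x3f:8|rd=1:3|rs=6:3|pad=0:18 → word 3f380000h → 00 00 38 3f
10. andi fields op=0x9a:8|rd=0:3|imm=1043123:21 → word 9a0feab3h → b3 ea 0f 9a
11. shli fields op=0x11:8|rd=3:3|imm=1556325:21 → word 1177bf65h → 65 bf 77 11
12. sw fields op=0xe9:8|rd=5:3|rs=6:3|pad=0:18 → word e9b80000h → 00 00 b8 e9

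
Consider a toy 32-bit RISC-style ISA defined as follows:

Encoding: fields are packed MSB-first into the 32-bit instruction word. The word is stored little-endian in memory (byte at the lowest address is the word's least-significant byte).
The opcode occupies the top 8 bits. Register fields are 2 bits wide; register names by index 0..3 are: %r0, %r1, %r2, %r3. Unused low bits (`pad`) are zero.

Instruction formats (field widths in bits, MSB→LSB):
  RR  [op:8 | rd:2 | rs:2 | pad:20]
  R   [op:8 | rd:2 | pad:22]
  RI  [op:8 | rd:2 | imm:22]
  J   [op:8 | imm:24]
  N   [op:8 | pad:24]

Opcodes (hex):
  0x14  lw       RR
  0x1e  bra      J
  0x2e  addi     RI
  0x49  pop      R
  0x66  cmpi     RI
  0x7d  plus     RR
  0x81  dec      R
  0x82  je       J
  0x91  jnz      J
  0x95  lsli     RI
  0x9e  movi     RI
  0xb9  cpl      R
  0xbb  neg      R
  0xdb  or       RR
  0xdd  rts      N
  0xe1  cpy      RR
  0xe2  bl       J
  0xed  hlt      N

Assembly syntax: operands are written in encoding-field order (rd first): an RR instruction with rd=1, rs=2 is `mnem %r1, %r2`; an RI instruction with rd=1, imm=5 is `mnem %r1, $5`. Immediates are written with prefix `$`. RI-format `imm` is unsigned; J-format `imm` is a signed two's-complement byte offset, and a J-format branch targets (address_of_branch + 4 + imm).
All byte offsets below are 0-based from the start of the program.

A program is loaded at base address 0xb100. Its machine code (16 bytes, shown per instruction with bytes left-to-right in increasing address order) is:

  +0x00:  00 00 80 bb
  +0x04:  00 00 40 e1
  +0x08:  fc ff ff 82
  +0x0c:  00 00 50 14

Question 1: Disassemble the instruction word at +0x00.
+0x00: 00 00 80 bb ⇒ word 0xbb800000 (little)
  top 8b → 0xbb → neg [R]
  rd@[23:22]=0x2 ⇒ %r2

neg %r2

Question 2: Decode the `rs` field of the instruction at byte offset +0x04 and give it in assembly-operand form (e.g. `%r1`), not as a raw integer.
%r0

off 0x04: read 00 00 40 e1 as little → 0xe1400000
  top 8b → 0xe1 → cpy [RR]
  [23:22] rd=1 = %r1
  [21:20] rs=0 = %r0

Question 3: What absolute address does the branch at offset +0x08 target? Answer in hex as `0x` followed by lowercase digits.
0xb108

+0x08: fc ff ff 82 ⇒ word 0x82fffffc (little)
  top 8b → 0x82 → je [J]
  imm@[23:0]=0xfffffc (s24→-4) ⇒ $-4
  target = base 0xb100 + off 0x08 + 4 + imm -4 = 0xb108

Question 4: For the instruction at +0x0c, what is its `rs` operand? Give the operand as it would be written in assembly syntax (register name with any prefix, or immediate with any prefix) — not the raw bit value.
%r1

[0c] 00 00 50 14 → 0x14500000
  top 8b → 0x14 → lw [RR]
  [23:22] rd=1 = %r1
  [21:20] rs=1 = %r1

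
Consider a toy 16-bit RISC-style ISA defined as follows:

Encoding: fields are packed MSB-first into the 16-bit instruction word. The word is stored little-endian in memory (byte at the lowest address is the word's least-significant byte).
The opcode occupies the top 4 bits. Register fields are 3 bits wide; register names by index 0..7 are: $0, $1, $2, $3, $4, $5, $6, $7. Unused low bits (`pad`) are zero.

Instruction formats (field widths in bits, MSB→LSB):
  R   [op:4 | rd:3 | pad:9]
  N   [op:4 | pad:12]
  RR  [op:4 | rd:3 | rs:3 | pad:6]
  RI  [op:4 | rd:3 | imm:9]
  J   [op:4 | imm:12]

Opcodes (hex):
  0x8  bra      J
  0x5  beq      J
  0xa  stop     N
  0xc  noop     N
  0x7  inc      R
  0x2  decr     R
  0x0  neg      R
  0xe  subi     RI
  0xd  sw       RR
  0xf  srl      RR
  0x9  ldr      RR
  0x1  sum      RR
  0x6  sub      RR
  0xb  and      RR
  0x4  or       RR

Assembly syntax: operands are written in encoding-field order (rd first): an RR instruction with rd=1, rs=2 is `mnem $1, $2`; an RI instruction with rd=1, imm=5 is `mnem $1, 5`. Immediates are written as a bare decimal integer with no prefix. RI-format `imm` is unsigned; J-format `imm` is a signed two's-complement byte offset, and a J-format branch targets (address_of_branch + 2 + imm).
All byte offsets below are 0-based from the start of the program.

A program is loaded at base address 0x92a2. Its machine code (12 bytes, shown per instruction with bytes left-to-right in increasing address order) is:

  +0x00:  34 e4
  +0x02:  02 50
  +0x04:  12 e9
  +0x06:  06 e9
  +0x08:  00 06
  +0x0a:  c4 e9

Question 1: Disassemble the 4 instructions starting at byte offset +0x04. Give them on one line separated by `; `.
off 0x04: read 12 e9 as little → 0xe912
  top 4b → 0xe → subi [RI]
  rd@[11:9]=0x4 ⇒ $4
  imm@[8:0]=0x112 ⇒ 274
off 0x06: read 06 e9 as little → 0xe906
  top 4b → 0xe → subi [RI]
  rd@[11:9]=0x4 ⇒ $4
  imm@[8:0]=0x106 ⇒ 262
off 0x08: read 00 06 as little → 0x0600
  top 4b → 0x0 → neg [R]
  rd@[11:9]=0x3 ⇒ $3
off 0x0a: read c4 e9 as little → 0xe9c4
  top 4b → 0xe → subi [RI]
  rd@[11:9]=0x4 ⇒ $4
  imm@[8:0]=0x1c4 ⇒ 452

subi $4, 274; subi $4, 262; neg $3; subi $4, 452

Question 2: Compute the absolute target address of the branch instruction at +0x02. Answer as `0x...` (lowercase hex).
0x92a8

off 0x02: read 02 50 as little → 0x5002
  op=0x5002>>12=0x5 ⇒ beq (J)
  [11:0] imm=2 = 2
  target = base 0x92a2 + off 0x02 + 2 + imm 2 = 0x92a8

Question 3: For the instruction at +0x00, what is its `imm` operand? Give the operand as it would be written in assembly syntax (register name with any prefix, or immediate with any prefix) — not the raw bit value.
52

off 0x00: read 34 e4 as little → 0xe434
  op=0xe434>>12=0xe ⇒ subi (RI)
  rd@[11:9]=0x2 ⇒ $2
  imm@[8:0]=0x34 ⇒ 52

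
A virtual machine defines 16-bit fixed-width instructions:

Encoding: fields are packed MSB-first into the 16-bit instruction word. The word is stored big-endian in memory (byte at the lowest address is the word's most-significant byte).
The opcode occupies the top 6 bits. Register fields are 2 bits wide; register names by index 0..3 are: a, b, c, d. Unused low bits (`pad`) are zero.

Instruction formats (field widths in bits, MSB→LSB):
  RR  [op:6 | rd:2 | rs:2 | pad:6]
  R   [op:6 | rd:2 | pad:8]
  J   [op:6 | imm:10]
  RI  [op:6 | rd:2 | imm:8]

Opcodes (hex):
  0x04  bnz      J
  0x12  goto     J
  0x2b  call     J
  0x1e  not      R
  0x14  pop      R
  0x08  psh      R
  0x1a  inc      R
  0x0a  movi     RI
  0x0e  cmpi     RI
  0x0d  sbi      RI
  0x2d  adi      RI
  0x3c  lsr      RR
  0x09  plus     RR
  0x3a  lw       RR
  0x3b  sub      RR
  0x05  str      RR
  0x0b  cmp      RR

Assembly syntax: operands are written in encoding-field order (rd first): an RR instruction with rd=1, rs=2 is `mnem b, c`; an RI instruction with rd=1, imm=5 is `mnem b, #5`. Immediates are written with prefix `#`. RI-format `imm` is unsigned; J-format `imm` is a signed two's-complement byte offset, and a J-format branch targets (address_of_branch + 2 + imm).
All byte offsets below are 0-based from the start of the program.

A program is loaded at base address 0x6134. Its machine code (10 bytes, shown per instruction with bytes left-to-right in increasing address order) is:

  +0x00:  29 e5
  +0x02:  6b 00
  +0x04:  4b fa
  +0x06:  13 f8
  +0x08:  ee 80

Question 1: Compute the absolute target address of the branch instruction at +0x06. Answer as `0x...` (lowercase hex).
0x6134

[06] 13 f8 → 0x13f8
  top 6b → 0x4 → bnz [J]
  imm: (w>>0)&0x3ff=0x3f8 (s10→-8) → #-8
  target = base 0x6134 + off 0x06 + 2 + imm -8 = 0x6134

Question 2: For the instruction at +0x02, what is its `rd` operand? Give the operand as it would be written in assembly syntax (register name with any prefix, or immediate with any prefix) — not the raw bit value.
[02] 6b 00 → 0x6b00
  top 6b → 0x1a → inc [R]
  rd@[9:8]=0x3 ⇒ d

d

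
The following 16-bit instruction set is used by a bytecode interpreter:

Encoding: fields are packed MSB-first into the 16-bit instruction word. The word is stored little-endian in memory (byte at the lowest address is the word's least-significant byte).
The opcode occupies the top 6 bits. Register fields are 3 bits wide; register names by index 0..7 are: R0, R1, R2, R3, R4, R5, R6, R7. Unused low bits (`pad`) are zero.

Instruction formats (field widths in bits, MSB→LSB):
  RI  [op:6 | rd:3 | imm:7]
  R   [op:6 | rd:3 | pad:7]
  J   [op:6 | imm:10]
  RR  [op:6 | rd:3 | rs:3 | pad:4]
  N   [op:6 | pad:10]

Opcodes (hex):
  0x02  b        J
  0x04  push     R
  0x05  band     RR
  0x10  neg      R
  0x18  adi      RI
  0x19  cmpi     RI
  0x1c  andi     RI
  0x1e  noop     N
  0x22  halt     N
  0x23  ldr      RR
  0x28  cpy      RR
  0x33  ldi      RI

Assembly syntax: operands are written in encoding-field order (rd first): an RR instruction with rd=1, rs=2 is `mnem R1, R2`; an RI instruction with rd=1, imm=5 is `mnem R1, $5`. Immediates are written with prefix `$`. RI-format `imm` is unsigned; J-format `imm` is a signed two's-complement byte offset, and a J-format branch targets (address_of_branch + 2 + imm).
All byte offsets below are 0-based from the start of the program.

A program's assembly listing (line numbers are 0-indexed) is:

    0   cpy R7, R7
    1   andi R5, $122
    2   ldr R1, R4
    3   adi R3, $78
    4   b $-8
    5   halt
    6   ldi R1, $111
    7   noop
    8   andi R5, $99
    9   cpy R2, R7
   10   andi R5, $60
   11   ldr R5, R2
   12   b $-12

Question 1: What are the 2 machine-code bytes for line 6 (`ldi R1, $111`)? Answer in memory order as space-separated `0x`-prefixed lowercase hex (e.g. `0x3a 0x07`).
0xef 0xcc

6. ldi fields op=0x33:6|rd=1:3|imm=111:7 → word ccefh → ef cc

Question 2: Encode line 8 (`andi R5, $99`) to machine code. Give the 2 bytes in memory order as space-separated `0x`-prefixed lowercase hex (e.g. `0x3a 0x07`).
0xe3 0x72

line 8 (andi): pack op=0x1c:6|rd=5:3|imm=99:7 = 0x72e3; little→ e3 72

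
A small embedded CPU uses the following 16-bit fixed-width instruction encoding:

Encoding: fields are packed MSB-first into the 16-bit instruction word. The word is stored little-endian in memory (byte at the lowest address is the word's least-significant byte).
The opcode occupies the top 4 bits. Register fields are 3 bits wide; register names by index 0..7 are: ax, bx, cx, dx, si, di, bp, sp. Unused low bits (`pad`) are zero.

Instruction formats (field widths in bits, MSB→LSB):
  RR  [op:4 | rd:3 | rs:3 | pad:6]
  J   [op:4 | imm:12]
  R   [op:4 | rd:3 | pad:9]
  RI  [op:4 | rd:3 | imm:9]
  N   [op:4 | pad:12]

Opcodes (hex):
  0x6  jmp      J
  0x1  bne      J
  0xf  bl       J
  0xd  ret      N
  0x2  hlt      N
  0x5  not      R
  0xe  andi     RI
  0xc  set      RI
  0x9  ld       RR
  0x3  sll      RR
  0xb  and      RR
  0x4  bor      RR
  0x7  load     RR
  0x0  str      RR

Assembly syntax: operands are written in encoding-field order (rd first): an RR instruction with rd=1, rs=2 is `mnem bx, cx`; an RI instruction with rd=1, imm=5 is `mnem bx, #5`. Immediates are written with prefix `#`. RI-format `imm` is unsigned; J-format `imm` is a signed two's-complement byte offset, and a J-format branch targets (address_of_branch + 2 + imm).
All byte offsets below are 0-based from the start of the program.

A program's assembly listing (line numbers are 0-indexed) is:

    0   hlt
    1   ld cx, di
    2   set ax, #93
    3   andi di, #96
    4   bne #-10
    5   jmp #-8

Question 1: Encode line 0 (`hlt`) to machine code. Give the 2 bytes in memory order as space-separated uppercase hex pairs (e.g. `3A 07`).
00 20

L0: hlt op=0x2:4|pad=0:12 ⇒ 0x2000 ⇒ little 00 20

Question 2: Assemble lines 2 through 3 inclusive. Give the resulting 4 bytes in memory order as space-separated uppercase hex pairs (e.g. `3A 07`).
2. set fields op=0xc:4|rd=0:3|imm=93:9 → word c05dh → 5d c0
3. andi fields op=0xe:4|rd=5:3|imm=96:9 → word ea60h → 60 ea

5D C0 60 EA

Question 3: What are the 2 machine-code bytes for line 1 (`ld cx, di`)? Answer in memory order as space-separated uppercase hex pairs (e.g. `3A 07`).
40 95

L1: ld op=0x9:4|rd=2:3|rs=5:3|pad=0:6 ⇒ 0x9540 ⇒ little 40 95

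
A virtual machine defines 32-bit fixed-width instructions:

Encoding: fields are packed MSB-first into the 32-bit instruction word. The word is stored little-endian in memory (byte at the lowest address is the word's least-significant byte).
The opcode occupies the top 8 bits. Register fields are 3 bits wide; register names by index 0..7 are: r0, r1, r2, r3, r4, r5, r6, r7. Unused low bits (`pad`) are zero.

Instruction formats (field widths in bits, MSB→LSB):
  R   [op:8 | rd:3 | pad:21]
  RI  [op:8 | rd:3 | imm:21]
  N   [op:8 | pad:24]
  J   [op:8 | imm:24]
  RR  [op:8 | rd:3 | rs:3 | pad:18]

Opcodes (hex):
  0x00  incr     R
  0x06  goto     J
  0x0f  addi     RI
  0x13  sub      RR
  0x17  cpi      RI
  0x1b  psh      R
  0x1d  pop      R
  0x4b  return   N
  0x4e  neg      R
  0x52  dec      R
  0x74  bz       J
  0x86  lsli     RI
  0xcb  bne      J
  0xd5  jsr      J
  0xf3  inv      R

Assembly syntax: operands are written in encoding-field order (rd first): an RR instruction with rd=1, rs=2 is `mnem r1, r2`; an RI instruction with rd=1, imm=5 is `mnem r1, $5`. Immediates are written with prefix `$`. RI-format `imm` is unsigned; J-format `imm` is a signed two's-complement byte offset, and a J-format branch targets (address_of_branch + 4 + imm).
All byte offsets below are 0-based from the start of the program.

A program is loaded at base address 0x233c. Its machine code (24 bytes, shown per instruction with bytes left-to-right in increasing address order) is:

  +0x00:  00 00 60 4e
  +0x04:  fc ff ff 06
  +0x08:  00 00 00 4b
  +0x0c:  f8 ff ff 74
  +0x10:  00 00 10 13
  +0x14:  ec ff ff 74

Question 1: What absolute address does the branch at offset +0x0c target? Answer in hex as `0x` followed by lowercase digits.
0x2344

@+0c  little-endian(f8 ff ff 74) = 0x74fffff8
  opcode bits[31:24]=0x74: bz/J
  imm: (w>>0)&0xffffff=0xfffff8 (s24→-8) → $-8
  target = base 0x233c + off 0x0c + 4 + imm -8 = 0x2344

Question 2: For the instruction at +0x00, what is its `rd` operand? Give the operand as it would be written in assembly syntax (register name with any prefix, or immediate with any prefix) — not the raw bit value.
r3

+0x00: 00 00 60 4e ⇒ word 0x4e600000 (little)
  opcode bits[31:24]=0x4e: neg/R
  rd: (w>>21)&0x7=0x3 → r3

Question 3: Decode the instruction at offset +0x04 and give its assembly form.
goto $-4

off 0x04: read fc ff ff 06 as little → 0x06fffffc
  op=0x06fffffc>>24=0x6 ⇒ goto (J)
  imm: (w>>0)&0xffffff=0xfffffc (s24→-4) → $-4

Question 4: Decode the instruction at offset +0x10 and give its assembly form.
sub r0, r4

+0x10: 00 00 10 13 ⇒ word 0x13100000 (little)
  top 8b → 0x13 → sub [RR]
  [23:21] rd=0 = r0
  [20:18] rs=4 = r4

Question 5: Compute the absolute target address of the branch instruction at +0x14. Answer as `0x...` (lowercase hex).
off 0x14: read ec ff ff 74 as little → 0x74ffffec
  op=0x74ffffec>>24=0x74 ⇒ bz (J)
  imm: (w>>0)&0xffffff=0xffffec (s24→-20) → $-20
  target = base 0x233c + off 0x14 + 4 + imm -20 = 0x2340

0x2340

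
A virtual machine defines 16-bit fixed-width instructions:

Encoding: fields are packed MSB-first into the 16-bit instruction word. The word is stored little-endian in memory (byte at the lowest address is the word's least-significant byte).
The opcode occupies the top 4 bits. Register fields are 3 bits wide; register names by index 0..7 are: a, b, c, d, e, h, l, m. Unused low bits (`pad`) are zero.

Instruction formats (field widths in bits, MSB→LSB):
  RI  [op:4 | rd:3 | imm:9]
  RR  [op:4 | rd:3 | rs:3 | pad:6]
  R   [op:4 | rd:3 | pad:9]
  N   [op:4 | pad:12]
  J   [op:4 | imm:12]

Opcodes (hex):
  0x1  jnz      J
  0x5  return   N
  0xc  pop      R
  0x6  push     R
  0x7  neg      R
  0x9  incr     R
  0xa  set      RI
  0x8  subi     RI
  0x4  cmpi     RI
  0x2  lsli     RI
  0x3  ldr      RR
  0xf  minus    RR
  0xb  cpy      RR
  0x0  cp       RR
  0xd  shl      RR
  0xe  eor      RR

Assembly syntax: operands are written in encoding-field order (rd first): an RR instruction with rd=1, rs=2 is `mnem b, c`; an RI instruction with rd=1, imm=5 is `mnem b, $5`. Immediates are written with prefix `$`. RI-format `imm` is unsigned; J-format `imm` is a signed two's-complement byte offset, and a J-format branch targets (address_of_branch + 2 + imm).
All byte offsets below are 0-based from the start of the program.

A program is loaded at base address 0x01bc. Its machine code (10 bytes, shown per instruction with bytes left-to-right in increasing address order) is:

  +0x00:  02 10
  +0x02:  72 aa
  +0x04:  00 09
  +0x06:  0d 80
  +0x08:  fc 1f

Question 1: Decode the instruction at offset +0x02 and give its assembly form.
off 0x02: read 72 aa as little → 0xaa72
  op=0xaa72>>12=0xa ⇒ set (RI)
  [11:9] rd=5 = h
  [8:0] imm=114 = $114

set h, $114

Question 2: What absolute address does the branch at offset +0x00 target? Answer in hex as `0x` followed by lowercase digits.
@+00  little-endian(02 10) = 0x1002
  op=0x1002>>12=0x1 ⇒ jnz (J)
  [11:0] imm=2 = $2
  target = base 0x01bc + off 0x00 + 2 + imm 2 = 0x01c0

0x01c0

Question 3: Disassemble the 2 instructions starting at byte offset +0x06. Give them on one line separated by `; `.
subi a, $13; jnz $-4

[06] 0d 80 → 0x800d
  op=0x800d>>12=0x8 ⇒ subi (RI)
  [11:9] rd=0 = a
  [8:0] imm=13 = $13
[08] fc 1f → 0x1ffc
  op=0x1ffc>>12=0x1 ⇒ jnz (J)
  [11:0] imm=4092 (s12→-4) = $-4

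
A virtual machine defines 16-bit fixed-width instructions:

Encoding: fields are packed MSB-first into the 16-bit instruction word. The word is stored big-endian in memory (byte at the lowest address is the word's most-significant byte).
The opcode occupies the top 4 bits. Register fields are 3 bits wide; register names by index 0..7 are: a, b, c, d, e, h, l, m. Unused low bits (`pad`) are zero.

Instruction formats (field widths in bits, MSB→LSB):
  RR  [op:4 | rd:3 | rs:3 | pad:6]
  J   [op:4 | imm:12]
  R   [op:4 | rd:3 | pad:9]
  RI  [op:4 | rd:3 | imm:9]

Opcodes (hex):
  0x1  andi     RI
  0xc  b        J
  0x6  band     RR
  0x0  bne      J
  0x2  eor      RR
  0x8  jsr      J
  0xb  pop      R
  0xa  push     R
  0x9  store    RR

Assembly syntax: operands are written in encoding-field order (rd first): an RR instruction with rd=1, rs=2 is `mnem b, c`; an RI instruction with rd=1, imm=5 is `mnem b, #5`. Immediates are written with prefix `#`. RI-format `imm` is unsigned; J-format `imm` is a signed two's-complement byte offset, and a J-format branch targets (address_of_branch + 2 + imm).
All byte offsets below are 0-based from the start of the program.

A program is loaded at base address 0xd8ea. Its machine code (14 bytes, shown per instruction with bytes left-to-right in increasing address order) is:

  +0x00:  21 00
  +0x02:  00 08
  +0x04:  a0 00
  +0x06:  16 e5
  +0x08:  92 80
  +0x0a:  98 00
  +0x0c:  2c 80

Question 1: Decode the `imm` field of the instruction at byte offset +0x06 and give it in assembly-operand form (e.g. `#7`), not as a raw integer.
#229

@+06  big-endian(16 e5) = 0x16e5
  opcode bits[15:12]=0x1: andi/RI
  rd@[11:9]=0x3 ⇒ d
  imm@[8:0]=0xe5 ⇒ #229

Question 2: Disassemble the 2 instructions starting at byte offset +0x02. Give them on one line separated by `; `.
bne #8; push a

off 0x02: read 00 08 as big → 0x0008
  top 4b → 0x0 → bne [J]
  imm@[11:0]=0x8 ⇒ #8
off 0x04: read a0 00 as big → 0xa000
  top 4b → 0xa → push [R]
  rd@[11:9]=0x0 ⇒ a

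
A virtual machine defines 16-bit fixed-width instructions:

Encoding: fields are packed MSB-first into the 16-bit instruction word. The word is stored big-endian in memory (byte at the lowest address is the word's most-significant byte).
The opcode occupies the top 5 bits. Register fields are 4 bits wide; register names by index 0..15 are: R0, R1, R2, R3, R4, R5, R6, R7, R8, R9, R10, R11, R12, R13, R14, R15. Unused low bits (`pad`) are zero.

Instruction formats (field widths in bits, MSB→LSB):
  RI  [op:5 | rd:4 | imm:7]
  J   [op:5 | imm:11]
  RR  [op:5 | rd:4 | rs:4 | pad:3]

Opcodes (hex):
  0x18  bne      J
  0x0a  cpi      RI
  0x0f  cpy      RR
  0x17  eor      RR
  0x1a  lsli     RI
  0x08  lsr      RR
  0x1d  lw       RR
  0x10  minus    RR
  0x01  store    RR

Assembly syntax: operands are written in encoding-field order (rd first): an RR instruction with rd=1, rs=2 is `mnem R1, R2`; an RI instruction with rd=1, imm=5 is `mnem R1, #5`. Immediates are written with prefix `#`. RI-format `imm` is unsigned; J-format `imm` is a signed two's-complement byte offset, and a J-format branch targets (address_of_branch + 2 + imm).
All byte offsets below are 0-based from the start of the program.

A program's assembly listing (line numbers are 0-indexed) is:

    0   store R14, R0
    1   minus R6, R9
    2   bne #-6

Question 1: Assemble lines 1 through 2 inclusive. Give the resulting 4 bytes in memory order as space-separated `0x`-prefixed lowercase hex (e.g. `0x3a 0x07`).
0x83 0x48 0xc7 0xfa

L1: minus op=0x10:5|rd=6:4|rs=9:4|pad=0:3 ⇒ 0x8348 ⇒ big 83 48
L2: bne op=0x18:5|imm=-6:11 ⇒ 0xc7fa ⇒ big c7 fa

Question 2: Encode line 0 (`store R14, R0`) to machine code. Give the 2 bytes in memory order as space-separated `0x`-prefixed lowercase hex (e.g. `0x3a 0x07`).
0x0f 0x00

L0: store op=0x1:5|rd=14:4|rs=0:4|pad=0:3 ⇒ 0x0f00 ⇒ big 0f 00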